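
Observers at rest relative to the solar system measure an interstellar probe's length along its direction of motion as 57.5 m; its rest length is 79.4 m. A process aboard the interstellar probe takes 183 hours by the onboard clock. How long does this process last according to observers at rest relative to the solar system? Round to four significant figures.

γ = L₀/L = 79.4/57.5 = 1.38087.
Δt = γΔτ = 1.38087 × 183 = 252.7 hours.

252.7 hours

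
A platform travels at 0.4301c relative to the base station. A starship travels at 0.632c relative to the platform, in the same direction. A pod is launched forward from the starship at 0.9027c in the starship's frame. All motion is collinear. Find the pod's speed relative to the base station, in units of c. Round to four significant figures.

Compose velocities in two stages. Stage 1 (into S'): u₁ = (0.9027+0.632)/(1+0.9027×0.632) = 0.9772.
Stage 2 (into S): u = (0.9772+0.4301)/(1+0.9772×0.4301) = 0.99085, so the speed is 0.9909c.

0.9909c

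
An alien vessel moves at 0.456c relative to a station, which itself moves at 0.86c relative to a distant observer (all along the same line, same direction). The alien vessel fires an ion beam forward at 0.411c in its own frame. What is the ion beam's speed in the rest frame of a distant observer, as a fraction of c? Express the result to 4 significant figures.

Apply u = (u'+v)/(1+u'v) twice. Ion beam in the station frame: (0.411+0.456)/(1+0.411·0.456) = 0.867/1.187416 = 0.73016c.
That velocity, transformed to the rest frame of a distant observer: (0.73016+0.86)/(1+0.73016·0.86) = 1.59016/1.6279376 = 0.97679c.

0.9768c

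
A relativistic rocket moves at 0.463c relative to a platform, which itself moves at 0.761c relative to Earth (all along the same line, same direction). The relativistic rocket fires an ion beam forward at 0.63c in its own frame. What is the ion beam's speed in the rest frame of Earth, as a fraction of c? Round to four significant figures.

0.9776c

Apply u = (u'+v)/(1+u'v) twice. Ion beam in the platform frame: (0.63+0.463)/(1+0.63·0.463) = 1.093/1.29169 = 0.84618c.
That velocity, transformed to the rest frame of Earth: (0.84618+0.761)/(1+0.84618·0.761) = 1.60718/1.64394298 = 0.97764c.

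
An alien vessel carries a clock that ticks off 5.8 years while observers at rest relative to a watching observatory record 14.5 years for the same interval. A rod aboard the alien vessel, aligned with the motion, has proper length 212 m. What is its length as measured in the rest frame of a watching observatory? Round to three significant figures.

γ = Δt/Δτ = 14.5/5.8 = 2.5.
The rod contracts by the same γ: 212 m / 2.5 = 84.8 m.

84.8 m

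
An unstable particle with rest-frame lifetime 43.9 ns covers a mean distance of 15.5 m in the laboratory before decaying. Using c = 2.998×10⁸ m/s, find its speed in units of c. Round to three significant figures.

0.762c

Let x = d/(cτ) = 15.50 m / (2.998×10⁸ m/s × 4.390×10^-8 s) = 1.1777. Since d = βγcτ, x = βγ = β/√(1−β²).
Solving: β² = x²/(1+x²) = 1.38698/2.38698 = 0.581061, so β = 0.762.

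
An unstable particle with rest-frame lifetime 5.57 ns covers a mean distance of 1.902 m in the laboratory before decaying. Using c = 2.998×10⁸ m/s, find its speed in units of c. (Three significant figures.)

Lab distance = (lab lifetime)·v = γτ·βc, so βγ = d/(cτ) = 1.902/(2.998×10⁸ × 5.570×10^-9) = 1.139.
With βγ = 1.139: γ² = 1 + (βγ)² = 2.29732, and β = (βγ)/γ = 1.139/1.51569 = 0.751.

0.751c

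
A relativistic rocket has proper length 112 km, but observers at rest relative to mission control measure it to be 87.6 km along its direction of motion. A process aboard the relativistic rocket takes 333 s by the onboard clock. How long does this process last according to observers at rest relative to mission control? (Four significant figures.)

425.8 s

From L = L₀/γ: γ = 112/87.6 = 1.27854.
The same γ dilates the second interval: 1.27854 × 333 s = 425.8 s.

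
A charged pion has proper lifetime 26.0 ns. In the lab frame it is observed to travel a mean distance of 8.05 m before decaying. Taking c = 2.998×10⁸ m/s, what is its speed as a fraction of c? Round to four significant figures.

0.7184c

Let x = d/(cτ) = 8.050 m / (2.998×10⁸ m/s × 2.600×10^-8 s) = 1.0327. Since d = βγcτ, x = βγ = β/√(1−β²).
Solving: β² = x²/(1+x²) = 1.06647/2.06647 = 0.516083, so β = 0.7184.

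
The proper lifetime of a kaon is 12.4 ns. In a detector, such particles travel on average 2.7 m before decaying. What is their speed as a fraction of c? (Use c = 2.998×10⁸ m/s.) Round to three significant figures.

0.588c

d = βγcτ ⇒ βγ = d/(cτ) = 2.700 m / (3.71752 m) = 0.72629.
β = (βγ)/√(1+(βγ)²) = 0.72629/√1.527497 = 0.588.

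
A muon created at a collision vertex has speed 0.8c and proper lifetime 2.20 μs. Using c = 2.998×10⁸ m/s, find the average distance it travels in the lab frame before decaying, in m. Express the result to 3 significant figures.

γ = 1/√(1 − β²) = 1/√(1 − 0.64) = 1/√0.36 = 1/0.6 = 1.6667.
Lab-frame lifetime: Δt = γτ = 1.6667 × 2.20 μs = 3.6667 μs.
Distance: d = vΔt = 0.8 × 2.998×10⁸ m/s × 3.6667×10^-6 s = 879 m.

879 m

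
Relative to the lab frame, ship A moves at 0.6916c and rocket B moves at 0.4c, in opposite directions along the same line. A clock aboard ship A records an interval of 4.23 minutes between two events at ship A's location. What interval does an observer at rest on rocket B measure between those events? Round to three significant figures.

8.16 minutes

Transform ship A's velocity into rocket B's frame: (0.6916 + 0.4)/(1 + 0.6916·0.4) = 1.0916/1.27664, so the relative speed is 0.85506c.
γ for this relative speed: γ = 1/√(1 − 0.731128) = 1.9285.
The clock on ship A records proper time, so rocket B measures Δt = γΔτ = 1.9285 × 4.23 = 8.16 minutes.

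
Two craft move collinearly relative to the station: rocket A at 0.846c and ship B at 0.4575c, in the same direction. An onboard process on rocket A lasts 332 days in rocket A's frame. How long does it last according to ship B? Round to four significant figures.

The velocity of rocket A relative to ship B is (0.846 − 0.4575)c / (1 − 0.846×0.4575) = 0.63381c; relative speed 0.63381c.
At |u| = 0.63381c, γ = (1 − 0.401715)^(−1/2) = 1.2928.
Rocket A's interval is proper; time dilation gives Δt_B = γΔτ = 1.2928 × 332 days = 429.2 days.

429.2 days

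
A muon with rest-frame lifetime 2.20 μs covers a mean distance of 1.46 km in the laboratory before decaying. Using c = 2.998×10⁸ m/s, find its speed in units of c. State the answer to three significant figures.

0.911c

Lab distance = (lab lifetime)·v = γτ·βc, so βγ = d/(cτ) = 1460/(2.998×10⁸ × 2.200×10^-6) = 2.2136.
With βγ = 2.2136: γ² = 1 + (βγ)² = 5.90002, and β = (βγ)/γ = 2.2136/2.429 = 0.911.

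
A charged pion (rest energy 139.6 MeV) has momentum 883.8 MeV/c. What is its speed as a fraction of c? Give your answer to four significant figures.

0.9878c

βγ = pc/(mc²) = 883.8/139.6 = 6.3309.
Since γ² = 1 + (βγ)² = 41.0803, γ = √41.0803 = 6.40939, and β = (βγ)/γ = 6.3309/6.40939 = 0.9878.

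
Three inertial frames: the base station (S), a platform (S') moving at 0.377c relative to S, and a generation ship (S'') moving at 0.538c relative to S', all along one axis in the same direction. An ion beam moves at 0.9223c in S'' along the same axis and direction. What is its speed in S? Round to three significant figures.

First combine the ion beam and generation ship (S''→S'): u₁ = (0.9223 + 0.538)/(1 + 0.9223×0.538) = 1.4603/1.4961974 = 0.97601.
Then combine with the platform (S'→S): u = (0.97601 + 0.377)/(1 + 0.97601×0.377) = 1.35301/1.36795577 = 0.98907.

0.989c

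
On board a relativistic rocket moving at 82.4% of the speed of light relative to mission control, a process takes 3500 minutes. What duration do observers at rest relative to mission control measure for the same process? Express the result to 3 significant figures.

With β = 0.824, γ = 1/√(1 − 0.824²) = 1/√0.321024 = 1.7649.
The onboard clock measures proper time, so the interval in the rest frame of mission control is dilated: Δt = γ·Δτ = 1.7649 × 3500 minutes = 6180 minutes.

6180 minutes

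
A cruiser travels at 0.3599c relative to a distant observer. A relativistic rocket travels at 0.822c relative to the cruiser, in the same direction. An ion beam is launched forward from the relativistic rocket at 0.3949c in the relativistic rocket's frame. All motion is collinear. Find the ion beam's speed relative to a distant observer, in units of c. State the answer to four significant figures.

Compose velocities in two stages. Stage 1 (into S'): u₁ = (0.3949+0.822)/(1+0.3949×0.822) = 0.91869.
Stage 2 (into S): u = (0.91869+0.3599)/(1+0.91869×0.3599) = 0.96089, so the speed is 0.9609c.

0.9609c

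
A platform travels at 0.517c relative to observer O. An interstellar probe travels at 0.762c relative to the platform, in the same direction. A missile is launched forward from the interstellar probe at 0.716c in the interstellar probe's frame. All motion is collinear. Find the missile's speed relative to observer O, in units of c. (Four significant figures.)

0.9859c

First combine the missile and interstellar probe (S''→S'): u₁ = (0.716 + 0.762)/(1 + 0.716×0.762) = 1.478/1.545592 = 0.95627.
Then combine with the platform (S'→S): u = (0.95627 + 0.517)/(1 + 0.95627×0.517) = 1.47327/1.49439159 = 0.98587.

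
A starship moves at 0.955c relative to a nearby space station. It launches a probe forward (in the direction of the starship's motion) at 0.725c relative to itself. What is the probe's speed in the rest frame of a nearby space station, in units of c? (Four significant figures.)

0.9927c

Relativistic velocity addition: u = (u' + v)/(1 + u'v/c²), with u' = 0.725c and v = 0.955c.
Numerator: 0.725 + 0.955 = 1.68. Denominator: 1 + (0.725)(0.955) = 1.692375.
u = 1.68/1.692375 = 0.99269, so the speed is 0.9927c.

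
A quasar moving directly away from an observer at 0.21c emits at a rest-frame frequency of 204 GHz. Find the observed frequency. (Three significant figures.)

Relativistic Doppler (source moving away): f_obs = f_src · √((1−β)/(1+β)).
With β = 0.21: factor = √(0.79/1.21) = 0.80802.
f_obs = 204 × 0.80802 = 165 GHz.

165 GHz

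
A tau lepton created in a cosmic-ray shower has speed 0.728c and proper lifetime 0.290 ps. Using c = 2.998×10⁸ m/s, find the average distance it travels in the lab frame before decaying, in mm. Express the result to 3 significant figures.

β² = 0.529984, so γ = 1/√0.470016 = 1.4586.
Lab-frame lifetime: Δt = γτ = 1.4586 × 0.290 ps = 0.42299 ps.
Distance: d = vΔt = 0.728 × 2.998×10⁸ m/s × 4.2299×10^-13 s = 9.23×10^-5 m = 0.0923 mm.

0.0923 mm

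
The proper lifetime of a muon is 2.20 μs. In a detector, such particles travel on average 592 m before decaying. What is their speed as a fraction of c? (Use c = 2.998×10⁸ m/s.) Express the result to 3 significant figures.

d = βγcτ ⇒ βγ = d/(cτ) = 592.0 m / (659.56 m) = 0.89757.
β = (βγ)/√(1+(βγ)²) = 0.89757/√1.805632 = 0.668.

0.668c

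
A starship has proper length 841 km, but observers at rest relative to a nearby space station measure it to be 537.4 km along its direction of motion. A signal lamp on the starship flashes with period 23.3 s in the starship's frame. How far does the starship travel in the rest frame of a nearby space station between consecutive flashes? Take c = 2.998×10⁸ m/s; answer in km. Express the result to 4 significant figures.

8.409×10^6 km

γ = L₀/L = 841/537.4 = 1.56494.
β = √(1 − 1/γ²) = 0.7692. Lab-frame period = γτ = 1.56494×23.3 s = 36.463 s. Distance = βc × γτ = 0.7692 × 2.998×10⁸ m/s × 36.463 s = 8.4086×10^9 m = 8.409×10^6 km.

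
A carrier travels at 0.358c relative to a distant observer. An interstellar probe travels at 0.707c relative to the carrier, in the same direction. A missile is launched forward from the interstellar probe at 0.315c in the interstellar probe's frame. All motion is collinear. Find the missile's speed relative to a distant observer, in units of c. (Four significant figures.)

Compose velocities in two stages. Stage 1 (into S'): u₁ = (0.315+0.707)/(1+0.315×0.707) = 0.83585.
Stage 2 (into S): u = (0.83585+0.358)/(1+0.83585×0.358) = 0.91889, so the speed is 0.9189c.

0.9189c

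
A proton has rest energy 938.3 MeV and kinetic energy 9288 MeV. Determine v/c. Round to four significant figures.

0.9958

K = (γ−1)mc², so γ = 1 + 9288/938.3 = 10.899.
Then v/c = √(1 − γ⁻²) = √(1 − 0.00841834) = √0.99158166 = 0.9958.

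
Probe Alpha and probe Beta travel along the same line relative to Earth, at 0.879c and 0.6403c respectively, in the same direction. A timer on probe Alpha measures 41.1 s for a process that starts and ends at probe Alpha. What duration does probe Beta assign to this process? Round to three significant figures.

Transform probe Alpha's velocity into probe Beta's frame: (0.879 − 0.6403)/(1 − 0.879·0.6403) = 0.2387/0.4371763, so the relative speed is 0.546c.
γ for this relative speed: γ = 1/√(1 − 0.298116) = 1.1936.
Probe Alpha's interval is proper; time dilation gives Δt_B = γΔτ = 1.1936 × 41.1 s = 49.1 s.

49.1 s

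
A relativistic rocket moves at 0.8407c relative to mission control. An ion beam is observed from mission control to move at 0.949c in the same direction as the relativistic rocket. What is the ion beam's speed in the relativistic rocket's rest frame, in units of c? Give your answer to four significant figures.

Transform to the relativistic rocket's frame: u' = (u − v)/(1 − uv/c²).
u' = (0.949 − 0.8407)/(1 − 0.949×0.8407) = 0.1083/0.2021757 = 0.53567.
Speed in the relativistic rocket's frame: 0.5357c (in the same direction).

0.5357c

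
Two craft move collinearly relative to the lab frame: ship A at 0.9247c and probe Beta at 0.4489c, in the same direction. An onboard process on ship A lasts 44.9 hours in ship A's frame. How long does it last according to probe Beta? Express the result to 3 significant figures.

77.2 hours

Transform ship A's velocity into probe Beta's frame: (0.9247 − 0.4489)/(1 − 0.9247·0.4489) = 0.4758/0.58490217, so the relative speed is 0.81347c.
γ for this relative speed: γ = 1/√(1 − 0.661733) = 1.7194.
The clock on ship A records proper time, so probe Beta measures Δt = γΔτ = 1.7194 × 44.9 = 77.2 hours.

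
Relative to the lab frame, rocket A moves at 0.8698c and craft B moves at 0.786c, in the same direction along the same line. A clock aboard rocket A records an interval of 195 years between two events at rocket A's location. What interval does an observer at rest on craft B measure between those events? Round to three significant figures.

The velocity of rocket A relative to craft B is (0.8698 − 0.786)c / (1 − 0.8698×0.786) = 0.26491c; relative speed 0.26491c.
γ for this relative speed: γ = 1/√(1 − 0.0701773) = 1.0371.
Rocket A's interval is proper; time dilation gives Δt_B = γΔτ = 1.0371 × 195 years = 202 years.

202 years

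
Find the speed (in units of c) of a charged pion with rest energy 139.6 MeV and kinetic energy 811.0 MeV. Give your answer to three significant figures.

K = (γ−1)mc², so γ = 1 + 811.0/139.6 = 6.8095.
Then v/c = √(1 − γ⁻²) = √(1 − 0.021566) = √0.978434 = 0.989.

0.989c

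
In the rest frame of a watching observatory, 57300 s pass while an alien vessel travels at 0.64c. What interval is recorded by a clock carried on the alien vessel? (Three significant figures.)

γ = 1/√(1 − β²) = 1/√(1 − 0.4096) = 1/√0.5904 = 1/0.768375 = 1.3014.
The alien vessel's clock runs slow as seen from a watching observatory, so Δτ = Δt/γ = 57300/1.3014 = 44000 s.

44000 s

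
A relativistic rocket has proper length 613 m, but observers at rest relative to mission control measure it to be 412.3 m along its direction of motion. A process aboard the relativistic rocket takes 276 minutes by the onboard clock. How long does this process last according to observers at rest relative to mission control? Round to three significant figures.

410 minutes

γ = L₀/L = 613/412.3 = 1.48678.
Δt = γΔτ = 1.48678 × 276 = 410 minutes.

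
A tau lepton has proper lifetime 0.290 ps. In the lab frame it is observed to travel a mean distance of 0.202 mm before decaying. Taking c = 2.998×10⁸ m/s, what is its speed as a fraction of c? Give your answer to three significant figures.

0.919c

Lab distance = (lab lifetime)·v = γτ·βc, so βγ = d/(cτ) = 2.020×10^-4/(2.998×10⁸ × 2.900×10^-13) = 2.3234.
With βγ = 2.3234: γ² = 1 + (βγ)² = 6.39819, and β = (βγ)/γ = 2.3234/2.52946 = 0.919.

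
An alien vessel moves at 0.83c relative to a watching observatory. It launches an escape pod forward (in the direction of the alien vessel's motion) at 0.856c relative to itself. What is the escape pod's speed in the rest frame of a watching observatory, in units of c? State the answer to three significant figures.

0.986c

In units of c, u = (u' + v)/(1 + u'v) with u' = 0.856 and v = 0.83.
Numerator: 0.856 + 0.83 = 1.686. Denominator: 1 + (0.856)(0.83) = 1.71048.
u = 1.686/1.71048 = 0.98569, so the speed is 0.986c.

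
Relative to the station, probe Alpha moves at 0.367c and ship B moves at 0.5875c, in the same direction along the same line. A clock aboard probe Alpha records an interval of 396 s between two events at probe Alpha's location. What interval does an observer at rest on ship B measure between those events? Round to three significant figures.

413 s

Speed of probe Alpha in ship B's frame: u = (v_A − v_B)/(1 − v_A v_B/c²) = (0.367 − 0.5875)/(1 − 0.367×0.5875) = −0.2205/0.7843875 = −0.28111; |u| = 0.28111c.
At |u| = 0.28111c, γ = (1 − 0.0790228)^(−1/2) = 1.042.
Probe Alpha's interval is proper; time dilation gives Δt_B = γΔτ = 1.042 × 396 s = 413 s.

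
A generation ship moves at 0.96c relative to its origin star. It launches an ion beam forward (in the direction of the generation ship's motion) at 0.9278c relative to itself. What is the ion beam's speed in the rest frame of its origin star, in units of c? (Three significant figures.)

Relativistic velocity addition: u = (u' + v)/(1 + u'v/c²), with u' = 0.9278c and v = 0.96c.
Numerator: 0.9278 + 0.96 = 1.8878. Denominator: 1 + (0.9278)(0.96) = 1.890688.
u = 1.8878/1.890688 = 0.99847, so the speed is 0.998c.

0.998c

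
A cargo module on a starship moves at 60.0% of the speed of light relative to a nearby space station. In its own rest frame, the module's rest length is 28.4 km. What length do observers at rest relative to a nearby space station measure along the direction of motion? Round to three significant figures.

22.7 km

γ = 1/√(1 − β²) = 1/√(1 − 0.36) = 1/√0.64 = 1/0.8 = 1.25.
Along the direction of motion the measured length is L₀/γ = 28.4/1.25 = 22.7 km.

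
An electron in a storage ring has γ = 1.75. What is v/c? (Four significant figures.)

0.8207

β = √(1 − 1/γ²) = √(1 − 1/3.0625) = √0.673469 = 0.8207.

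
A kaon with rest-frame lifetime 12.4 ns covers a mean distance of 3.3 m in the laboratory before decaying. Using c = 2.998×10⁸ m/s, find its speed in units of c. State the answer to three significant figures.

0.664c

Let x = d/(cτ) = 3.300 m / (2.998×10⁸ m/s × 1.240×10^-8 s) = 0.88769. Since d = βγcτ, x = βγ = β/√(1−β²).
Solving: β² = x²/(1+x²) = 0.787994/1.787994 = 0.440714, so β = 0.664.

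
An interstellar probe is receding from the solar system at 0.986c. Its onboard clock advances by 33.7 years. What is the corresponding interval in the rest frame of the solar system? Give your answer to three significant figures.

202 years

γ = 1/√(1 − β²) = 1/√(1 − 0.972196) = 1/√0.027804 = 1/0.166745 = 5.9972.
The onboard clock measures proper time, so the interval in the rest frame of the solar system is dilated: Δt = γ·Δτ = 5.9972 × 33.7 years = 202 years.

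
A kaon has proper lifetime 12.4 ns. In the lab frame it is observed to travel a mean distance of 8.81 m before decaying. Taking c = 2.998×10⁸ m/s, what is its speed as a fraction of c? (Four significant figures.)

Lab distance = (lab lifetime)·v = γτ·βc, so βγ = d/(cτ) = 8.810/(2.998×10⁸ × 1.240×10^-8) = 2.3699.
With βγ = 2.3699: γ² = 1 + (βγ)² = 6.61643, and β = (βγ)/γ = 2.3699/2.57224 = 0.9213.

0.9213c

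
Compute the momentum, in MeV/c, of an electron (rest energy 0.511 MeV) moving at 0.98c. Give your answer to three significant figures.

2.52 MeV/c

Lorentz factor: γ = (1 − 0.9604)^(−1/2) = 5.0252.
Momentum: p = γβ·mc = 5.0252 × 0.98 × 0.511 MeV/c = 2.52 MeV/c.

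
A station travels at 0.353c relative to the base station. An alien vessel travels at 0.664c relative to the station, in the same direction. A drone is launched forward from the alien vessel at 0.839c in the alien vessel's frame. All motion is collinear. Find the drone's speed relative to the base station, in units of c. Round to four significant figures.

0.9832c

Apply u = (u'+v)/(1+u'v) twice. Drone in the station frame: (0.839+0.664)/(1+0.839·0.664) = 1.503/1.557096 = 0.96526c.
That velocity, transformed to the rest frame of the base station: (0.96526+0.353)/(1+0.96526·0.353) = 1.31826/1.34073678 = 0.98324c.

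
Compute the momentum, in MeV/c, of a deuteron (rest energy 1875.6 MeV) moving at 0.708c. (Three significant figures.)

γ = 1/√(1 − β²) = 1/√(1 − 0.501264) = 1/√0.498736 = 1/0.706212 = 1.416.
Momentum: p = γβ·mc = 1.416 × 0.708 × 1875.6 MeV/c = 1880 MeV/c.

1880 MeV/c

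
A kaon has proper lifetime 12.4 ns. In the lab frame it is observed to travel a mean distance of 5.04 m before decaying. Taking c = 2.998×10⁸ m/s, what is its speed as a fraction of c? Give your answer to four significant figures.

0.8048c

d = βγcτ ⇒ βγ = d/(cτ) = 5.040 m / (3.71752 m) = 1.3557.
β = (βγ)/√(1+(βγ)²) = 1.3557/√2.83792 = 0.8048.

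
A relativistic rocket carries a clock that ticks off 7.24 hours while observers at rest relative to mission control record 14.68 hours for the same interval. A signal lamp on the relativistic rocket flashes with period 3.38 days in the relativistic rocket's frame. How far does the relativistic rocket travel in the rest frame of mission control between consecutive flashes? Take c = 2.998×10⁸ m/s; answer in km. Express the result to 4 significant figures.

The time-dilation ratio gives γ = 14.68/7.24 = 2.02762.
β = √(1 − 1/γ²) = 0.86992. Lab-frame period = γτ = 2.02762×3.38 days = 6.8534 days. Distance = βc × γτ = 0.86992 × 2.998×10⁸ m/s × 592133.76 s = 1.5443×10^14 m = 1.544×10^11 km.

1.544×10^11 km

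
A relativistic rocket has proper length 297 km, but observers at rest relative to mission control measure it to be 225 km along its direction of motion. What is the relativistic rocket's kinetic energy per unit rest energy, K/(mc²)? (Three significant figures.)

γ = L₀/L = 297/225 = 1.32.
Since K = (γ−1)mc², K/(mc²) = 1.32 − 1 = 0.320.

0.320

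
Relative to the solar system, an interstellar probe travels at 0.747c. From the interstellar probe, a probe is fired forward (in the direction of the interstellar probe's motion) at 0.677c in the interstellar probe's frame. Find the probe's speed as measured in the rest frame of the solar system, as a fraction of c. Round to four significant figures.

Relativistic velocity addition: u = (u' + v)/(1 + u'v/c²), with u' = 0.677c and v = 0.747c.
Numerator: 0.677 + 0.747 = 1.424. Denominator: 1 + (0.677)(0.747) = 1.505719.
u = 1.424/1.505719 = 0.94573, so the speed is 0.9457c.

0.9457c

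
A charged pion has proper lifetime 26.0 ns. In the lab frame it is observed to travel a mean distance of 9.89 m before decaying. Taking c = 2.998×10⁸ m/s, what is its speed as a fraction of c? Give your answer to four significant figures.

d = βγcτ ⇒ βγ = d/(cτ) = 9.890 m / (7.7948 m) = 1.2688.
β = (βγ)/√(1+(βγ)²) = 1.2688/√2.60985 = 0.7854.

0.7854c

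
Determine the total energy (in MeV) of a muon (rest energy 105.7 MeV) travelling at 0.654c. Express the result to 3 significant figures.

140 MeV

γ = 1/√(1 − β²) = 1/√(1 − 0.427716) = 1/√0.572284 = 1/0.756495 = 1.3219.
Total energy: E = γmc² = 1.3219 × 105.7 MeV = 140 MeV.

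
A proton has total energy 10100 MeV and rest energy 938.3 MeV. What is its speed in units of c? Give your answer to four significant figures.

γ = E/(mc²) = 10100/938.3 = 10.764.
β = √(1 − 1/γ²) = √(1 − 0.00863083) = √0.99136917 = 0.9957.

0.9957c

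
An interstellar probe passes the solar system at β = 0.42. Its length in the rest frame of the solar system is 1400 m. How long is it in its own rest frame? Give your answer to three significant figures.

1540 m

β² = 0.1764, so γ = 1/√0.8236 = 1.1019.
Proper length: L₀ = γ·L = 1.1019 × 1400 = 1540 m.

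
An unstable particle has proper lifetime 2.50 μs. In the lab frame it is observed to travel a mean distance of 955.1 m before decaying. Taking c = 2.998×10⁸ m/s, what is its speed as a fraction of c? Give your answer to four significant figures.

0.7867c

d = βγcτ ⇒ βγ = d/(cτ) = 955.1 m / (749.5 m) = 1.2743.
β = (βγ)/√(1+(βγ)²) = 1.2743/√2.62384 = 0.7867.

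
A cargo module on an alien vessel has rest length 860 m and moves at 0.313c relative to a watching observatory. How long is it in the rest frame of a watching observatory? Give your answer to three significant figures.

With β = 0.313, γ = 1/√(1 − 0.313²) = 1/√0.902031 = 1.0529.
Along the direction of motion the measured length is L₀/γ = 860/1.0529 = 817 m.

817 m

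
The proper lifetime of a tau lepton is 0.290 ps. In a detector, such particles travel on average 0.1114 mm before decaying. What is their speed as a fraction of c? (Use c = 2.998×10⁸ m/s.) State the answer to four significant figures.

0.7883c

Lab distance = (lab lifetime)·v = γτ·βc, so βγ = d/(cτ) = 1.114×10^-4/(2.998×10⁸ × 2.900×10^-13) = 1.2813.
With βγ = 1.2813: γ² = 1 + (βγ)² = 2.64173, and β = (βγ)/γ = 1.2813/1.62534 = 0.7883.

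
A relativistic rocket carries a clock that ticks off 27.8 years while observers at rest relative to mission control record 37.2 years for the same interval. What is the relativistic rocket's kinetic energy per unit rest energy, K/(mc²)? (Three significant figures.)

0.338

The time-dilation ratio gives γ = 37.2/27.8 = 1.33813.
K/(mc²) = γ − 1 = 1.33813 − 1 = 0.338.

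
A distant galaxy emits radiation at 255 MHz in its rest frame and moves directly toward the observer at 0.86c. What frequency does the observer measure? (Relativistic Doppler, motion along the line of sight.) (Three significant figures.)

929 MHz

Relativistic Doppler (source moving toward): f_obs = f_src · √((1+β)/(1−β)).
With β = 0.86: factor = √(1.86/0.14) = 3.645.
f_obs = 255 × 3.645 = 929 MHz.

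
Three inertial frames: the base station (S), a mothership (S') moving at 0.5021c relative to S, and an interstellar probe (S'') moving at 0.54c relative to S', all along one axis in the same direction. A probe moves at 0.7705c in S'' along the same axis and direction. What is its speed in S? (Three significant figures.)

0.975c

Compose velocities in two stages. Stage 1 (into S'): u₁ = (0.7705+0.54)/(1+0.7705×0.54) = 0.92545.
Stage 2 (into S): u = (0.92545+0.5021)/(1+0.92545×0.5021) = 0.97466, so the speed is 0.975c.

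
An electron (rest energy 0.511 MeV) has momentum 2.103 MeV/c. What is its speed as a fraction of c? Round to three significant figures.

βγ = pc/(mc²) = 2.103/0.511 = 4.1155.
Since γ² = 1 + (βγ)² = 17.9373, γ = √17.9373 = 4.23524, and β = (βγ)/γ = 4.1155/4.23524 = 0.972.

0.972c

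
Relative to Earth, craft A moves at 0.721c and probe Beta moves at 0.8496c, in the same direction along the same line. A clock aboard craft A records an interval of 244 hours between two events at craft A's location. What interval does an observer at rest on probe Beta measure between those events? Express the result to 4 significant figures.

258.7 hours

The velocity of craft A relative to probe Beta is (0.721 − 0.8496)c / (1 − 0.721×0.8496) = −0.33192c; relative speed 0.33192c.
γ for this relative speed: γ = 1/√(1 − 0.110171) = 1.0601.
The clock on craft A records proper time, so probe Beta measures Δt = γΔτ = 1.0601 × 244 = 258.7 hours.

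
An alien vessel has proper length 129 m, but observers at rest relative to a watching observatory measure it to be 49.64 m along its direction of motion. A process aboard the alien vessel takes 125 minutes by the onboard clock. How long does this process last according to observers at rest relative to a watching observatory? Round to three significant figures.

325 minutes

γ = L₀/L = 129/49.64 = 2.59871.
Δt = γΔτ = 2.59871 × 125 = 325 minutes.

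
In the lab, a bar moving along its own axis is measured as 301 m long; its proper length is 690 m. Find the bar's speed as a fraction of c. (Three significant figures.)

Length contraction gives γ = L₀/L = 690/301 = 2.2924.
β = √(1 − 1/γ²) = √0.809709 = 0.900.

0.900c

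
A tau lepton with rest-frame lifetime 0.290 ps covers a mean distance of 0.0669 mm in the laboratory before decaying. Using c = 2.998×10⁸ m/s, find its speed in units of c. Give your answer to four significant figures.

0.6098c

d = βγcτ ⇒ βγ = d/(cτ) = 6.690×10^-5 m / (8.6942×10^-5 m) = 0.76948.
β = (βγ)/√(1+(βγ)²) = 0.76948/√1.592099 = 0.6098.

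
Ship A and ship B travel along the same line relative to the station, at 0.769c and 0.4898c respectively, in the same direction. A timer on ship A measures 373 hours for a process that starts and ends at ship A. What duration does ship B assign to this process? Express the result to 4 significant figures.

Speed of ship A in ship B's frame: u = (v_A − v_B)/(1 − v_A v_B/c²) = (0.769 − 0.4898)/(1 − 0.769×0.4898) = 0.2792/0.6233438 = 0.44791; |u| = 0.44791c.
γ for this relative speed: γ = 1/√(1 − 0.200623) = 1.1185.
Ship A's interval is proper; time dilation gives Δt_B = γΔτ = 1.1185 × 373 hours = 417.2 hours.

417.2 hours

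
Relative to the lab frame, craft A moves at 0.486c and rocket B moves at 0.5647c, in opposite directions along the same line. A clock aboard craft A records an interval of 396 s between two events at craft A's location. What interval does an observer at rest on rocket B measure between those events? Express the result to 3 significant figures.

Speed of craft A in rocket B's frame: u = (v_A + v_B)/(1 + v_A v_B/c²) = (0.486 + 0.5647)/(1 + 0.486×0.5647) = 1.0507/1.2744442 = 0.82444; |u| = 0.82444c.
At |u| = 0.82444c, γ = (1 − 0.679701)^(−1/2) = 1.7669.
The clock on craft A records proper time, so rocket B measures Δt = γΔτ = 1.7669 × 396 = 700 s.

700 s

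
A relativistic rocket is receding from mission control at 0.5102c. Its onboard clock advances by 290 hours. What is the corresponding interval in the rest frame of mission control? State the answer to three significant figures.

337 hours

γ = 1/√(1 − β²) = 1/√(1 − 0.26030404) = 1/√0.73969596 = 1/0.860056 = 1.1627.
Time dilation: Δt = γ·Δτ = 1.1627 × 290 = 337 hours.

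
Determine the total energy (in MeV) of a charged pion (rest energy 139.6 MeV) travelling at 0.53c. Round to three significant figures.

165 MeV

With β = 0.53, γ = 1/√(1 − 0.53²) = 1/√0.7191 = 1.1792.
Total energy: E = γmc² = 1.1792 × 139.6 MeV = 165 MeV.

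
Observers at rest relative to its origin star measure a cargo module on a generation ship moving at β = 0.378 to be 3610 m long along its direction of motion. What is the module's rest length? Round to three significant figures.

Lorentz factor: γ = (1 − 0.142884)^(−1/2) = 1.0801.
Proper length: L₀ = γ·L = 1.0801 × 3610 = 3900 m.

3900 m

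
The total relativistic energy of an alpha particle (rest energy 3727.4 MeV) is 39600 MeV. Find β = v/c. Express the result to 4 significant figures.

Total energy E = γmc² gives γ = 39600/3727.4 = 10.624.
Hence β = √(1 − 1/γ²) = √(1 − 0.0088598) = √0.9911402 = 0.9956.

0.9956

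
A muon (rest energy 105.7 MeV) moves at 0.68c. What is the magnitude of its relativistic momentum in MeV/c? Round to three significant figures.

γ = 1/√(1 − β²) = 1/√(1 − 0.4624) = 1/√0.5376 = 1/0.733212 = 1.3639.
Momentum: p = γβ·mc = 1.3639 × 0.68 × 105.7 MeV/c = 98.0 MeV/c.

98.0 MeV/c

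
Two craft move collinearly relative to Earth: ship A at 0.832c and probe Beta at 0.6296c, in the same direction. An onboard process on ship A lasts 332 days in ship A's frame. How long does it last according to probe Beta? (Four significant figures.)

The velocity of ship A relative to probe Beta is (0.832 − 0.6296)c / (1 − 0.832×0.6296) = 0.42506c; relative speed 0.42506c.
At |u| = 0.42506c, γ = (1 − 0.180676)^(−1/2) = 1.1048.
The clock on ship A records proper time, so probe Beta measures Δt = γΔτ = 1.1048 × 332 = 366.8 days.

366.8 days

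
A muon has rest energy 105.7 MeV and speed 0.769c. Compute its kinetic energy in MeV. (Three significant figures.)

59.7 MeV

Lorentz factor: γ = (1 − 0.591361)^(−1/2) = 1.56434.
Kinetic energy: K = (γ − 1)mc² = (1.56434 − 1) × 105.7 MeV = 0.56434 × 105.7 = 59.7 MeV.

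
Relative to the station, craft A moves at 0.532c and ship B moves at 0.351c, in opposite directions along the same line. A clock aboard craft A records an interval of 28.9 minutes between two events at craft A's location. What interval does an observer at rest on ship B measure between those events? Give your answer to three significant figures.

The velocity of craft A relative to ship B is (0.532 + 0.351)c / (1 + 0.532×0.351) = 0.74406c; relative speed 0.74406c.
γ for this relative speed: γ = 1/√(1 − 0.553625) = 1.4968.
The clock on craft A records proper time, so ship B measures Δt = γΔτ = 1.4968 × 28.9 = 43.3 minutes.

43.3 minutes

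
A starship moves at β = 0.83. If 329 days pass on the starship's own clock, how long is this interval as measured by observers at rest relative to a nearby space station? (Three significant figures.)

Lorentz factor: γ = (1 − 0.6889)^(−1/2) = 1.7929.
Time dilation: Δt = γ·Δτ = 1.7929 × 329 = 590 days.

590 days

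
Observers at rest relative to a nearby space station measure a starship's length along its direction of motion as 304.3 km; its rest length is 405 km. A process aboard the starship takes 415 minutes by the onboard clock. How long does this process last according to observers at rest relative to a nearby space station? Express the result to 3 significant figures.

From L = L₀/γ: γ = 405/304.3 = 1.33092.
Δt = γΔτ = 1.33092 × 415 = 552 minutes.

552 minutes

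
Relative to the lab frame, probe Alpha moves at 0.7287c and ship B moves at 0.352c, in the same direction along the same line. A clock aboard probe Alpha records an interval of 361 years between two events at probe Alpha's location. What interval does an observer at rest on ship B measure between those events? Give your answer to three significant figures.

Speed of probe Alpha in ship B's frame: u = (v_A − v_B)/(1 − v_A v_B/c²) = (0.7287 − 0.352)/(1 − 0.7287×0.352) = 0.3767/0.7434976 = 0.50666; |u| = 0.50666c.
At |u| = 0.50666c, γ = (1 − 0.256704)^(−1/2) = 1.1599.
Probe Alpha's interval is proper; time dilation gives Δt_B = γΔτ = 1.1599 × 361 years = 419 years.

419 years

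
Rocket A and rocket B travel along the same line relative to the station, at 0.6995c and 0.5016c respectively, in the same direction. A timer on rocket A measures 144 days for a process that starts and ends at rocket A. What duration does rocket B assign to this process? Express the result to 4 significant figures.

Speed of rocket A in rocket B's frame: u = (v_A − v_B)/(1 − v_A v_B/c²) = (0.6995 − 0.5016)/(1 − 0.6995×0.5016) = 0.1979/0.6491308 = 0.30487; |u| = 0.30487c.
γ for this relative speed: γ = 1/√(1 − 0.0929457) = 1.05.
Rocket A's interval is proper; time dilation gives Δt_B = γΔτ = 1.05 × 144 days = 151.2 days.

151.2 days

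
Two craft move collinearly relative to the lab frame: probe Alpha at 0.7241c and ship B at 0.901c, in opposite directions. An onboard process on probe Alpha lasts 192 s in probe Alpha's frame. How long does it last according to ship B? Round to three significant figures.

1060 s

Transform probe Alpha's velocity into ship B's frame: (0.7241 + 0.901)/(1 + 0.7241·0.901) = 1.6251/1.6524141, so the relative speed is 0.98347c.
γ for this relative speed: γ = 1/√(1 − 0.967213) = 5.5227.
Probe Alpha's interval is proper; time dilation gives Δt_B = γΔτ = 5.5227 × 192 s = 1060 s.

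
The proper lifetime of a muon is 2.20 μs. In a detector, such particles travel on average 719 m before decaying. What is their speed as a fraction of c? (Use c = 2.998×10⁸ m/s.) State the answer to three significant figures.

0.737c

Let x = d/(cτ) = 719.0 m / (2.998×10⁸ m/s × 2.200×10^-6 s) = 1.0901. Since d = βγcτ, x = βγ = β/√(1−β²).
Solving: β² = x²/(1+x²) = 1.18832/2.18832 = 0.543028, so β = 0.737.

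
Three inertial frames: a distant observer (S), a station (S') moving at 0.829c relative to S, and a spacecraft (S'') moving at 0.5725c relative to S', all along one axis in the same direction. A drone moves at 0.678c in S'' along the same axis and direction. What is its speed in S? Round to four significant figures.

Apply u = (u'+v)/(1+u'v) twice. Drone in the station frame: (0.678+0.5725)/(1+0.678·0.5725) = 1.2505/1.388155 = 0.90084c.
That velocity, transformed to the rest frame of a distant observer: (0.90084+0.829)/(1+0.90084·0.829) = 1.72984/1.74679636 = 0.99029c.

0.9903c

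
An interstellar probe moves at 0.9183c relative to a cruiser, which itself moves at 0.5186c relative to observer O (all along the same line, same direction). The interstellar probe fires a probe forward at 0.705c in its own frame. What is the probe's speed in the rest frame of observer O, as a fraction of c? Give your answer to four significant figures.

0.9953c

Compose velocities in two stages. Stage 1 (into S'): u₁ = (0.705+0.9183)/(1+0.705×0.9183) = 0.98537.
Stage 2 (into S): u = (0.98537+0.5186)/(1+0.98537×0.5186) = 0.99534, so the speed is 0.9953c.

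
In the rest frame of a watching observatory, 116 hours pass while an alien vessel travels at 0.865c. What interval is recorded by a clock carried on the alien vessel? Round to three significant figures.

58.2 hours

With β = 0.865, γ = 1/√(1 − 0.865²) = 1/√0.251775 = 1.9929.
The moving clock records proper time: Δτ = Δt/γ = 116/1.9929 = 58.2 hours.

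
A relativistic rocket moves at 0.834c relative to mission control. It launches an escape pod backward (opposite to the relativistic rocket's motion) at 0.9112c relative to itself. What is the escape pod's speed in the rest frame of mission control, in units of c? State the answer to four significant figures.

0.3216c

In units of c, u = (u' + v)/(1 + u'v) with u' = −0.9112 and v = 0.834.
Numerator: −0.9112 + 0.834 = −0.0772. Denominator: 1 + (−0.9112)(0.834) = 0.2400592.
u = −0.0772/0.2400592 = −0.32159, so the speed is 0.3216c.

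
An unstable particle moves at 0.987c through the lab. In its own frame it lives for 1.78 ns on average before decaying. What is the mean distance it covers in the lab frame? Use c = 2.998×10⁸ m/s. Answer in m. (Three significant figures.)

With β = 0.987, γ = 1/√(1 − 0.987²) = 1/√0.025831 = 6.222.
Lab-frame lifetime: Δt = γτ = 6.222 × 1.78 ns = 11.075 ns.
Distance: d = vΔt = 0.987 × 2.998×10⁸ m/s × 1.1075×10^-8 s = 3.28 m.

3.28 m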